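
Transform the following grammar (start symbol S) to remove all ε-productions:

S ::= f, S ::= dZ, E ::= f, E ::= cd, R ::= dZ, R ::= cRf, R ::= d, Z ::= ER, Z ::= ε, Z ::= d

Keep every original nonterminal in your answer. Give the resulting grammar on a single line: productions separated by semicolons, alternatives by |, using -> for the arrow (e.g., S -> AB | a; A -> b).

Nullable set: {Z}.
S -> dZ: Z nullable, giving d | dZ.
R -> dZ: Z nullable, giving d | dZ.
Drop Z -> ε.
Unchanged (no nullable symbols): S -> f; E -> cd; E -> f; R -> cRf; R -> d; Z -> ER; Z -> d.

S -> d | f | dZ; E -> f | cd; R -> d | dZ | cRf; Z -> d | ER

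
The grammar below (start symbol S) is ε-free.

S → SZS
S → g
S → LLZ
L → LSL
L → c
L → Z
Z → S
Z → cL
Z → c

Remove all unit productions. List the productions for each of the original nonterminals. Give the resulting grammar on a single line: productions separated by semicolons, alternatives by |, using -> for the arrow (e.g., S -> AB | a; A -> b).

S -> g | LLZ | SZS; L -> c | g | cL | LLZ | LSL | SZS; Z -> c | g | cL | LLZ | SZS

Unit productions: L->Z, Z->S.
Unit pairs (A ⇒* B via units): (L,S), (L,Z), (Z,S).
S: inherits non-unit rules of {S} → LLZ | SZS | g.
L: inherits non-unit rules of {L, S, Z} → LLZ | LSL | SZS | c | cL | g.
Z: inherits non-unit rules of {S, Z} → LLZ | SZS | c | cL | g.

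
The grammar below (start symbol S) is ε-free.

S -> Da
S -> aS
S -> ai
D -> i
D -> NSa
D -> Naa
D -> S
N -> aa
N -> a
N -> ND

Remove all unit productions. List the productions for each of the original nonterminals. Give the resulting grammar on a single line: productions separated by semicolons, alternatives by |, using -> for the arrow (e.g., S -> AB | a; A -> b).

S -> Da | aS | ai; D -> i | Da | aS | ai | NSa | Naa; N -> a | ND | aa

Unit productions: D->S.
Unit pairs (A ⇒* B via units): (D,S).
S: inherits non-unit rules of {S} → Da | aS | ai.
D: inherits non-unit rules of {D, S} → Da | NSa | Naa | aS | ai | i.
N: inherits non-unit rules of {N} → ND | a | aa.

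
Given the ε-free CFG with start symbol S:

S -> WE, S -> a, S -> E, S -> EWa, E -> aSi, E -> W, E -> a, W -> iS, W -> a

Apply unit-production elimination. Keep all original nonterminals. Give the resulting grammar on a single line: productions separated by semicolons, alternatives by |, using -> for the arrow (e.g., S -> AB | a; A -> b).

S -> a | WE | iS | EWa | aSi; E -> a | iS | aSi; W -> a | iS

Unit productions: E->W, S->E.
Unit pairs (A ⇒* B via units): (E,W), (S,E), (S,W).
S: inherits non-unit rules of {E, S, W} → EWa | WE | a | aSi | iS.
E: inherits non-unit rules of {E, W} → a | aSi | iS.
W: inherits non-unit rules of {W} → a | iS.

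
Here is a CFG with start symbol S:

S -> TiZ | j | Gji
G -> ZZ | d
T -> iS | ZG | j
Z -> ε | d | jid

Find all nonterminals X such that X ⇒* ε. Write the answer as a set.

Directly nullable (have an ε-rule): {Z}.
G is nullable via G -> ZZ (every symbol on the right is already known nullable).
T is nullable via T -> ZG (every symbol on the right is already known nullable).
Not nullable: S — each has a terminal in every rule's right-hand side or depends on a non-nullable symbol.

{G, T, Z}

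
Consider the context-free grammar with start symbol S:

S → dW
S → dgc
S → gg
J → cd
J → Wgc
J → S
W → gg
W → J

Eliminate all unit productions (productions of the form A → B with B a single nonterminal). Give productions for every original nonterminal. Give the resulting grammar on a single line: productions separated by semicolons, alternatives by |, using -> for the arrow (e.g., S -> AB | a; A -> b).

S -> dW | gg | dgc; J -> cd | dW | gg | Wgc | dgc; W -> cd | dW | gg | Wgc | dgc

Unit productions: J->S, W->J.
Unit pairs (A ⇒* B via units): (J,S), (W,J), (W,S).
S: inherits non-unit rules of {S} → dW | dgc | gg.
J: inherits non-unit rules of {J, S} → Wgc | cd | dW | dgc | gg.
W: inherits non-unit rules of {J, S, W} → Wgc | cd | dW | dgc | gg.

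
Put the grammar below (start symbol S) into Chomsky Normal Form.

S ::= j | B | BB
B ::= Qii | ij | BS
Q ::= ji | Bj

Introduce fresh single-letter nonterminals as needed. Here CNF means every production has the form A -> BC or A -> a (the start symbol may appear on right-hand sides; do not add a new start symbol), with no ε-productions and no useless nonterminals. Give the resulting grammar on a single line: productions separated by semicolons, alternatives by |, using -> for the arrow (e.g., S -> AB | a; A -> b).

No ε-productions.
After unit-elimination: S -> j | BB | BS | ij | Qii; B -> BS | ij | Qii; Q -> Bj | ji.
TERM: introduce A -> i, C -> j and substitute in every rule of length ≥2.
BIN: B -> QAA becomes B -> QD, D -> AA; S -> QAA becomes S -> QE, E -> AA.

S -> j | AC | BB | BS | QE; A -> i; B -> AC | BS | QD; C -> j; D -> AA; E -> AA; Q -> BC | CA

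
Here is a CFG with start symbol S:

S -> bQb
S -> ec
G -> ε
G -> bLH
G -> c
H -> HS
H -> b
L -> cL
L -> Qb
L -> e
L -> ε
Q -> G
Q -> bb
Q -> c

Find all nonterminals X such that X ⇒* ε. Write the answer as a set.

{G, L, Q}

Directly nullable (have an ε-rule): {G, L}.
Q is nullable via Q -> G (every symbol on the right is already known nullable).
Not nullable: H, S — each has a terminal in every rule's right-hand side or depends on a non-nullable symbol.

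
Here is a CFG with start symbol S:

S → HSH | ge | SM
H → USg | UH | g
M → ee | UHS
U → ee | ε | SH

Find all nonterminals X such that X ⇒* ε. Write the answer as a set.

{U}

Directly nullable (have an ε-rule): {U}.
Not nullable: H, M, S — each has a terminal in every rule's right-hand side or depends on a non-nullable symbol.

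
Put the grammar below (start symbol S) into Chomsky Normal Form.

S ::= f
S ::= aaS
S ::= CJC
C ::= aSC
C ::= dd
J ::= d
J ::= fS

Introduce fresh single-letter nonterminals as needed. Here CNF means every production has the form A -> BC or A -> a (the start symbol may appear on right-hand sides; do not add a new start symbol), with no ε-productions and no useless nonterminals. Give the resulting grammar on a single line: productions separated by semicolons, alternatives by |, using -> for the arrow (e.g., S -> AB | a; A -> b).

S -> f | AF | CG; A -> a; B -> d; C -> AE | BB; D -> f; E -> SC; F -> AS; G -> JC; J -> d | DS

No ε-productions.
No unit productions to eliminate.
TERM: introduce A -> a, B -> d, D -> f and substitute in every rule of length ≥2.
BIN: C -> ASC becomes C -> AE, E -> SC; S -> AAS becomes S -> AF, F -> AS; S -> CJC becomes S -> CG, G -> JC.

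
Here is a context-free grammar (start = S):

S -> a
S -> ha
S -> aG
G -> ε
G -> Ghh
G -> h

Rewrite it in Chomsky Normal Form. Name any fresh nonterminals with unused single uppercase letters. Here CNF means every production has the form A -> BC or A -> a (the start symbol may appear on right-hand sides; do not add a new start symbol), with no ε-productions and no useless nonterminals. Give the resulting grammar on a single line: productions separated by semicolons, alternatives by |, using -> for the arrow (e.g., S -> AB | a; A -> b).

S -> a | AB | BG; A -> h; B -> a; C -> AA; G -> h | AA | GC

Nullable: {G}; after ε-elimination: S -> a | aG | ha; G -> h | hh | Ghh.
No unit productions to eliminate.
TERM: introduce B -> a, A -> h and substitute in every rule of length ≥2.
BIN: G -> GAA becomes G -> GC, C -> AA.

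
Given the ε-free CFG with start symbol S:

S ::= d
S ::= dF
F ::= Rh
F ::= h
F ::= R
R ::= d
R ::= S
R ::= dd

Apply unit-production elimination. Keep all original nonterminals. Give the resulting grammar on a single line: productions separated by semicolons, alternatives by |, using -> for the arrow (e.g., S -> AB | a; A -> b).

S -> d | dF; F -> d | h | Rh | dF | dd; R -> d | dF | dd

Unit productions: F->R, R->S.
Unit pairs (A ⇒* B via units): (F,R), (F,S), (R,S).
S: inherits non-unit rules of {S} → d | dF.
F: inherits non-unit rules of {F, R, S} → Rh | d | dF | dd | h.
R: inherits non-unit rules of {R, S} → d | dF | dd.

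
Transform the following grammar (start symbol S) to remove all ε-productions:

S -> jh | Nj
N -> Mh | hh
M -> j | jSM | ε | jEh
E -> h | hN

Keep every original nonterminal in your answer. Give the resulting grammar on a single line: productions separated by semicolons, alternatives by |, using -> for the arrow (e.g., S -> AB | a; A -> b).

Nullable set: {M}.
Drop M -> ε.
M -> jSM: M nullable, giving jS | jSM.
N -> Mh: M nullable, giving Mh | h.
Unchanged (no nullable symbols): S -> Nj; S -> jh; E -> h; E -> hN; M -> j; M -> jEh; N -> hh.

S -> Nj | jh; E -> h | hN; M -> j | jS | jEh | jSM; N -> h | Mh | hh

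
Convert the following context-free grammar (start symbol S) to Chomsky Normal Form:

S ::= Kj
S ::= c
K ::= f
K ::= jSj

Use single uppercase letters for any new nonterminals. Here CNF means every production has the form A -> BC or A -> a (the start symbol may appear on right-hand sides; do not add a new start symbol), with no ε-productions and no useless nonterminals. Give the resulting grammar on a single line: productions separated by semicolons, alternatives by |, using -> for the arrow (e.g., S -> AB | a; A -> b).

S -> c | KA; A -> j; B -> SA; K -> f | AB

No ε-productions.
No unit productions to eliminate.
TERM: introduce A -> j and substitute in every rule of length ≥2.
BIN: K -> ASA becomes K -> AB, B -> SA.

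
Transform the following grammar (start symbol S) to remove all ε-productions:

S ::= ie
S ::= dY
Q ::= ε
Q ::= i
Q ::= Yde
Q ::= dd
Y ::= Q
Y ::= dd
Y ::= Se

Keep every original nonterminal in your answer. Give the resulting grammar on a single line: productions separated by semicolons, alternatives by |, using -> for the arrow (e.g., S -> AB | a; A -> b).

Nullable set: {Q, Y}.
S -> dY: Y nullable, giving d | dY.
Drop Q -> ε.
Q -> Yde: Y nullable, giving Yde | de.
Y -> Q: Q nullable, giving Q.
Unchanged (no nullable symbols): S -> ie; Q -> dd; Q -> i; Y -> Se; Y -> dd.

S -> d | dY | ie; Q -> i | dd | de | Yde; Y -> Q | Se | dd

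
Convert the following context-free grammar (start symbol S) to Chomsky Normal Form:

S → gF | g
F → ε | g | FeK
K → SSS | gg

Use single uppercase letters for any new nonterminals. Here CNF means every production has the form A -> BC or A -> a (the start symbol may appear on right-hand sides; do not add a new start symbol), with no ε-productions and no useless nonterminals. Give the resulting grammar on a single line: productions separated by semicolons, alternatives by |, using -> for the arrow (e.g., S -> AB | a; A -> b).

Nullable: {F}; after ε-elimination: S -> g | gF; F -> g | eK | FeK; K -> gg | SSS.
No unit productions to eliminate.
TERM: introduce A -> e, B -> g and substitute in every rule of length ≥2.
BIN: F -> FAK becomes F -> FC, C -> AK; K -> SSS becomes K -> SD, D -> SS.

S -> g | BF; A -> e; B -> g; C -> AK; D -> SS; F -> g | AK | FC; K -> BB | SD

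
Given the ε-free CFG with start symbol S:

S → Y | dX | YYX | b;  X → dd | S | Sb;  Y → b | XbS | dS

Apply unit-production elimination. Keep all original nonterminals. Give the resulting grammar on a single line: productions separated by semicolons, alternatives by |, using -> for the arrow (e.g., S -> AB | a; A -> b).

S -> b | dS | dX | XbS | YYX; X -> b | Sb | dS | dX | dd | XbS | YYX; Y -> b | dS | XbS

Unit productions: S->Y, X->S.
Unit pairs (A ⇒* B via units): (S,Y), (X,S), (X,Y).
S: inherits non-unit rules of {S, Y} → XbS | YYX | b | dS | dX.
X: inherits non-unit rules of {S, X, Y} → Sb | XbS | YYX | b | dS | dX | dd.
Y: inherits non-unit rules of {Y} → XbS | b | dS.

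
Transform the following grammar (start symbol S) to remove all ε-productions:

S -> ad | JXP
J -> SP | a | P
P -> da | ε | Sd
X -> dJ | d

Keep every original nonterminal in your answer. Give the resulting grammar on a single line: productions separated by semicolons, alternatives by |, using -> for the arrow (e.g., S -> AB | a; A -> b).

S -> X | JX | XP | ad | JXP; J -> P | S | a | SP; P -> Sd | da; X -> d | dJ

Nullable set: {J, P}.
S -> JXP: J, P nullable, giving JX | JXP | X | XP.
J -> P: P nullable, giving P.
J -> SP: P nullable, giving S | SP.
Drop P -> ε.
X -> dJ: J nullable, giving d | dJ.
Unchanged (no nullable symbols): S -> ad; J -> a; P -> Sd; P -> da; X -> d.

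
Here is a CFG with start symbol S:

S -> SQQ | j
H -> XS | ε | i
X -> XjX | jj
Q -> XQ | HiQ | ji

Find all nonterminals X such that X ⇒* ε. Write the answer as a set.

{H}

Directly nullable (have an ε-rule): {H}.
Not nullable: Q, S, X — each has a terminal in every rule's right-hand side or depends on a non-nullable symbol.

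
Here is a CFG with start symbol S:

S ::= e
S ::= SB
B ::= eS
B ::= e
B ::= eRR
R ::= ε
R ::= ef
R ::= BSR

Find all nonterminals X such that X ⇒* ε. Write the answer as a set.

{R}

Directly nullable (have an ε-rule): {R}.
Not nullable: B, S — each has a terminal in every rule's right-hand side or depends on a non-nullable symbol.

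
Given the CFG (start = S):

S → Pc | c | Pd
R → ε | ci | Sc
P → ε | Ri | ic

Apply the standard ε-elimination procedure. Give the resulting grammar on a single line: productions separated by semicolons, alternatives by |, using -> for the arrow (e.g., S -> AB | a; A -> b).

S -> c | d | Pc | Pd; P -> i | Ri | ic; R -> Sc | ci

Nullable set: {P, R}.
S -> Pc: P nullable, giving Pc | c.
S -> Pd: P nullable, giving Pd | d.
Drop P -> ε.
P -> Ri: R nullable, giving Ri | i.
Drop R -> ε.
Unchanged (no nullable symbols): S -> c; P -> ic; R -> Sc; R -> ci.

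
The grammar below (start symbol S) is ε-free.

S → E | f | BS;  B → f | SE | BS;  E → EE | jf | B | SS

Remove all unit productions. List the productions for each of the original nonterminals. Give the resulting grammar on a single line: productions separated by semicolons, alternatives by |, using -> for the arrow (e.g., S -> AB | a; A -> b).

S -> f | BS | EE | SE | SS | jf; B -> f | BS | SE; E -> f | BS | EE | SE | SS | jf

Unit productions: E->B, S->E.
Unit pairs (A ⇒* B via units): (E,B), (S,B), (S,E).
S: inherits non-unit rules of {B, E, S} → BS | EE | SE | SS | f | jf.
B: inherits non-unit rules of {B} → BS | SE | f.
E: inherits non-unit rules of {B, E} → BS | EE | SE | SS | f | jf.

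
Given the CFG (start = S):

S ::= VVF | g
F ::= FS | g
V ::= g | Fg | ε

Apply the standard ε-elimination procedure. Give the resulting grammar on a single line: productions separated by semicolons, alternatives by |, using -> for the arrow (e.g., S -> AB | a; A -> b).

Nullable set: {V}.
S -> VVF: V, V nullable, giving F | VF | VVF.
Drop V -> ε.
Unchanged (no nullable symbols): S -> g; F -> FS; F -> g; V -> Fg; V -> g.

S -> F | g | VF | VVF; F -> g | FS; V -> g | Fg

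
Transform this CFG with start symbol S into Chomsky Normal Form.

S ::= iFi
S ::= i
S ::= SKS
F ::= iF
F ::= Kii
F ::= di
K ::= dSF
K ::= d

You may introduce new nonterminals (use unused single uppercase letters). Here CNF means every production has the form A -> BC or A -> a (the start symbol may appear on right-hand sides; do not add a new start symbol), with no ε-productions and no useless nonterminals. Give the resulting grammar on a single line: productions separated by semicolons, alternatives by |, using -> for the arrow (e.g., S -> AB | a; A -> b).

S -> i | AE | SG; A -> i; B -> d; C -> AA; D -> SF; E -> FA; F -> AF | BA | KC; G -> KS; K -> d | BD

No ε-productions.
No unit productions to eliminate.
TERM: introduce B -> d, A -> i and substitute in every rule of length ≥2.
BIN: F -> KAA becomes F -> KC, C -> AA; K -> BSF becomes K -> BD, D -> SF; S -> AFA becomes S -> AE, E -> FA; S -> SKS becomes S -> SG, G -> KS.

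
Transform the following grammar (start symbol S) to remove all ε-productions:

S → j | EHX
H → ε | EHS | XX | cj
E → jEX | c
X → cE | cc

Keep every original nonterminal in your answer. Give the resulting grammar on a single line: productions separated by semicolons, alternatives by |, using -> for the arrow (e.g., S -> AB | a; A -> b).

S -> j | EX | EHX; E -> c | jEX; H -> ES | XX | cj | EHS; X -> cE | cc

Nullable set: {H}.
S -> EHX: H nullable, giving EHX | EX.
Drop H -> ε.
H -> EHS: H nullable, giving EHS | ES.
Unchanged (no nullable symbols): S -> j; E -> c; E -> jEX; H -> XX; H -> cj; X -> cE; X -> cc.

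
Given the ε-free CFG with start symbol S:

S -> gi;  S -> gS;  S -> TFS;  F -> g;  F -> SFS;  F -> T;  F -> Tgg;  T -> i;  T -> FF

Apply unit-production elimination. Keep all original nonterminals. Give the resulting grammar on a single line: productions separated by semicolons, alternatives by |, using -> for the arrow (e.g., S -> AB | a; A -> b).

S -> gS | gi | TFS; F -> g | i | FF | SFS | Tgg; T -> i | FF

Unit productions: F->T.
Unit pairs (A ⇒* B via units): (F,T).
S: inherits non-unit rules of {S} → TFS | gS | gi.
F: inherits non-unit rules of {F, T} → FF | SFS | Tgg | g | i.
T: inherits non-unit rules of {T} → FF | i.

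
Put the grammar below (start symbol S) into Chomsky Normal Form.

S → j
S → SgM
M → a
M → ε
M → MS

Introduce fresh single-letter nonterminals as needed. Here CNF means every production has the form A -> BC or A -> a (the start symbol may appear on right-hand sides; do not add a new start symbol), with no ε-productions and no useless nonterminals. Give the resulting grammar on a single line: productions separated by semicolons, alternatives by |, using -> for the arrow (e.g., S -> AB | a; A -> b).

Nullable: {M}; after ε-elimination: S -> j | Sg | SgM; M -> S | a | MS.
After unit-elimination: S -> j | Sg | SgM; M -> a | j | MS | Sg | SgM.
TERM: introduce A -> g and substitute in every rule of length ≥2.
BIN: M -> SAM becomes M -> SB, B -> AM; S -> SAM becomes S -> SC, C -> AM.

S -> j | SA | SC; A -> g; B -> AM; C -> AM; M -> a | j | MS | SA | SB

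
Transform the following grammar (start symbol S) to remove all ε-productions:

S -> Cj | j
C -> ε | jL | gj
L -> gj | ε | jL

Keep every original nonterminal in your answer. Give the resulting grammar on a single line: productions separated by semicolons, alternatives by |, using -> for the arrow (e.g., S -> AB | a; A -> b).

Nullable set: {C, L}.
S -> Cj: C nullable, giving Cj | j.
Drop C -> ε.
C -> jL: L nullable, giving j | jL.
Drop L -> ε.
L -> jL: L nullable, giving j | jL.
Unchanged (no nullable symbols): S -> j; C -> gj; L -> gj.

S -> j | Cj; C -> j | gj | jL; L -> j | gj | jL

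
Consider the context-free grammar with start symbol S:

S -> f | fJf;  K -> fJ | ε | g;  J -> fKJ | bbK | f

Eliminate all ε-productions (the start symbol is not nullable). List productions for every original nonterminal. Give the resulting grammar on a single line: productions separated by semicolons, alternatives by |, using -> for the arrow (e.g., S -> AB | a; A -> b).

S -> f | fJf; J -> f | bb | fJ | bbK | fKJ; K -> g | fJ

Nullable set: {K}.
J -> bbK: K nullable, giving bb | bbK.
J -> fKJ: K nullable, giving fJ | fKJ.
Drop K -> ε.
Unchanged (no nullable symbols): S -> f; S -> fJf; J -> f; K -> fJ; K -> g.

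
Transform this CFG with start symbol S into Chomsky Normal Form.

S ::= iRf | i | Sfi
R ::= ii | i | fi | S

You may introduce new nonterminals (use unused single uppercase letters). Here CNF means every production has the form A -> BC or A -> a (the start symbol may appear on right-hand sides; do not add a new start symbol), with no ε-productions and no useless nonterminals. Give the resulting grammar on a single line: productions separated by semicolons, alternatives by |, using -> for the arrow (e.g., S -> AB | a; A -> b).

No ε-productions.
After unit-elimination: S -> i | Sfi | iRf; R -> i | fi | ii | Sfi | iRf.
TERM: introduce A -> f, B -> i and substitute in every rule of length ≥2.
BIN: R -> BRA becomes R -> BC, C -> RA; R -> SAB becomes R -> SD, D -> AB; S -> BRA becomes S -> BE, E -> RA; S -> SAB becomes S -> SF, F -> AB.

S -> i | BE | SF; A -> f; B -> i; C -> RA; D -> AB; E -> RA; F -> AB; R -> i | AB | BB | BC | SD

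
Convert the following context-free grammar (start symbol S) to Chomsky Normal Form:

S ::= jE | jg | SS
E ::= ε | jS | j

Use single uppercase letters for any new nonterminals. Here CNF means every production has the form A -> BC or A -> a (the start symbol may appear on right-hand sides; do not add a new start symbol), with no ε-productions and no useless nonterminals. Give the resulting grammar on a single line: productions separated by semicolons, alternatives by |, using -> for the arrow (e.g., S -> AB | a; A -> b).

S -> j | AB | AE | SS; A -> j; B -> g; E -> j | AS

Nullable: {E}; after ε-elimination: S -> j | SS | jE | jg; E -> j | jS.
No unit productions to eliminate.
TERM: introduce B -> g, A -> j and substitute in every rule of length ≥2.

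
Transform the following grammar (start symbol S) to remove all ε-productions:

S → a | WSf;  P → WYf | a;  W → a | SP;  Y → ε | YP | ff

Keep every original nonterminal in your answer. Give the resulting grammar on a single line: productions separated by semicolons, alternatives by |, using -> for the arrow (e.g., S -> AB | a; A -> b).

Nullable set: {Y}.
P -> WYf: Y nullable, giving WYf | Wf.
Drop Y -> ε.
Y -> YP: Y nullable, giving P | YP.
Unchanged (no nullable symbols): S -> WSf; S -> a; P -> a; W -> SP; W -> a; Y -> ff.

S -> a | WSf; P -> a | Wf | WYf; W -> a | SP; Y -> P | YP | ff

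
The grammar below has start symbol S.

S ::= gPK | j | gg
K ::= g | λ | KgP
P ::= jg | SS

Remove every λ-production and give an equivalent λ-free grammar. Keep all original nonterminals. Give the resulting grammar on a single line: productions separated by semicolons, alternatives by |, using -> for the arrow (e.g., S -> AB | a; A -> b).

S -> j | gP | gg | gPK; K -> g | gP | KgP; P -> SS | jg

Nullable set: {K}.
S -> gPK: K nullable, giving gP | gPK.
Drop K -> λ.
K -> KgP: K nullable, giving KgP | gP.
Unchanged (no nullable symbols): S -> gg; S -> j; K -> g; P -> SS; P -> jg.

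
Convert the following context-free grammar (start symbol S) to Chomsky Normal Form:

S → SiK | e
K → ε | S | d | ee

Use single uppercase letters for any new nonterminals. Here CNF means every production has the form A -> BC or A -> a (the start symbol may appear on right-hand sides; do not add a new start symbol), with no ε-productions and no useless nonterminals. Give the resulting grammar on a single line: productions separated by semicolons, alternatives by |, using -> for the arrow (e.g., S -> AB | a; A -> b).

S -> e | SA | SD; A -> i; B -> e; C -> AK; D -> AK; K -> d | e | BB | SA | SC

Nullable: {K}; after ε-elimination: S -> e | Si | SiK; K -> S | d | ee.
After unit-elimination: S -> e | Si | SiK; K -> d | e | Si | ee | SiK.
TERM: introduce B -> e, A -> i and substitute in every rule of length ≥2.
BIN: K -> SAK becomes K -> SC, C -> AK; S -> SAK becomes S -> SD, D -> AK.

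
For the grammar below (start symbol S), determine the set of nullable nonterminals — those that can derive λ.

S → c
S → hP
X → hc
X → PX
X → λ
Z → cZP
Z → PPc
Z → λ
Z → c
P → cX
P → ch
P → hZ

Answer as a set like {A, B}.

Directly nullable (have an ε-rule): {X, Z}.
Not nullable: P, S — each has a terminal in every rule's right-hand side or depends on a non-nullable symbol.

{X, Z}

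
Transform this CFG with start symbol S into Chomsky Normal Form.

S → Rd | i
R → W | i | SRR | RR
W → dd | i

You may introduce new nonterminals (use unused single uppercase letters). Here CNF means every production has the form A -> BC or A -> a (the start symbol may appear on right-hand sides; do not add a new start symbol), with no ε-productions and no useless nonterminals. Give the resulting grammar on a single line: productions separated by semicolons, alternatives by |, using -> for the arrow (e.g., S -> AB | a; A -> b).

S -> i | RA; A -> d; B -> RR; R -> i | AA | RR | SB

No ε-productions.
After unit-elimination: S -> i | Rd; R -> i | RR | dd | SRR; W -> i | dd.
TERM: introduce A -> d and substitute in every rule of length ≥2.
BIN: R -> SRR becomes R -> SB, B -> RR.
Drop unreachable/unproductive: W.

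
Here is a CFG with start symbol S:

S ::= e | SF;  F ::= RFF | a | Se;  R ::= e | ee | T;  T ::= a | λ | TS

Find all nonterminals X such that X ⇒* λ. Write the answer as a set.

{R, T}

Directly nullable (have an ε-rule): {T}.
R is nullable via R -> T (every symbol on the right is already known nullable).
Not nullable: F, S — each has a terminal in every rule's right-hand side or depends on a non-nullable symbol.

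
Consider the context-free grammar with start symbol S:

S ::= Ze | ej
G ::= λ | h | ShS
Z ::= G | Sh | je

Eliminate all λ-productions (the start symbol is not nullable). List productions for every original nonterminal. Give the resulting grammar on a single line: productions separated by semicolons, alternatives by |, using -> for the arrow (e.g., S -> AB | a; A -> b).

Nullable set: {G, Z}.
S -> Ze: Z nullable, giving Ze | e.
Drop G -> λ.
Z -> G: G nullable, giving G.
Unchanged (no nullable symbols): S -> ej; G -> ShS; G -> h; Z -> Sh; Z -> je.

S -> e | Ze | ej; G -> h | ShS; Z -> G | Sh | je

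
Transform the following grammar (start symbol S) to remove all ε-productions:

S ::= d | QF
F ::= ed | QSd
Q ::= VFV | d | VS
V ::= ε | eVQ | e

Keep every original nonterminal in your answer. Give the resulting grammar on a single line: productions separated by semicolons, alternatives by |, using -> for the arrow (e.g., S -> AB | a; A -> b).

S -> d | QF; F -> ed | QSd; Q -> F | S | d | FV | VF | VS | VFV; V -> e | eQ | eVQ

Nullable set: {V}.
Q -> VFV: V, V nullable, giving F | FV | VF | VFV.
Q -> VS: V nullable, giving S | VS.
Drop V -> ε.
V -> eVQ: V nullable, giving eQ | eVQ.
Unchanged (no nullable symbols): S -> QF; S -> d; F -> QSd; F -> ed; Q -> d; V -> e.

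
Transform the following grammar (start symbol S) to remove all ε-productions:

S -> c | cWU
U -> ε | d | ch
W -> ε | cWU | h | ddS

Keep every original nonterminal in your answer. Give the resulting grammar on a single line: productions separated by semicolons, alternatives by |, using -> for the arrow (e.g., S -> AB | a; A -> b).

S -> c | cU | cW | cWU; U -> d | ch; W -> c | h | cU | cW | cWU | ddS

Nullable set: {U, W}.
S -> cWU: W, U nullable, giving c | cU | cW | cWU.
Drop U -> ε.
Drop W -> ε.
W -> cWU: W, U nullable, giving c | cU | cW | cWU.
Unchanged (no nullable symbols): S -> c; U -> ch; U -> d; W -> ddS; W -> h.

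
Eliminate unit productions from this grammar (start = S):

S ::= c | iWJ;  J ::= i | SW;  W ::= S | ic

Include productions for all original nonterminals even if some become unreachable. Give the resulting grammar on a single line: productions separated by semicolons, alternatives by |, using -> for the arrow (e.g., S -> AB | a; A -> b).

Unit productions: W->S.
Unit pairs (A ⇒* B via units): (W,S).
S: inherits non-unit rules of {S} → c | iWJ.
J: inherits non-unit rules of {J} → SW | i.
W: inherits non-unit rules of {S, W} → c | iWJ | ic.

S -> c | iWJ; J -> i | SW; W -> c | ic | iWJ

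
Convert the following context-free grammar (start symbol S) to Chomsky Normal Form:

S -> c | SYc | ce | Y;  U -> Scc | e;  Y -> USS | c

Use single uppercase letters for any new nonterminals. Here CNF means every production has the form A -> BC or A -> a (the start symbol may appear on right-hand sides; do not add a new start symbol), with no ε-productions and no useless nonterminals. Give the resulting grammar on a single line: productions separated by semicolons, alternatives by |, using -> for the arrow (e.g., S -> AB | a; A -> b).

No ε-productions.
After unit-elimination: S -> c | ce | SYc | USS; U -> e | Scc; Y -> c | USS.
TERM: introduce A -> c, B -> e and substitute in every rule of length ≥2.
BIN: S -> SYA becomes S -> SC, C -> YA; S -> USS becomes S -> UD, D -> SS; U -> SAA becomes U -> SE, E -> AA; Y -> USS becomes Y -> UF, F -> SS.

S -> c | AB | SC | UD; A -> c; B -> e; C -> YA; D -> SS; E -> AA; F -> SS; U -> e | SE; Y -> c | UF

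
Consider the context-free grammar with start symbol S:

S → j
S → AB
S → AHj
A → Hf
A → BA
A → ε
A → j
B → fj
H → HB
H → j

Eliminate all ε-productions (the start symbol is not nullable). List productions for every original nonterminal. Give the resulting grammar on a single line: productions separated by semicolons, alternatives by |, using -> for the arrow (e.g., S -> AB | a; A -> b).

Nullable set: {A}.
S -> AB: A nullable, giving AB | B.
S -> AHj: A nullable, giving AHj | Hj.
Drop A -> ε.
A -> BA: A nullable, giving B | BA.
Unchanged (no nullable symbols): S -> j; A -> Hf; A -> j; B -> fj; H -> HB; H -> j.

S -> B | j | AB | Hj | AHj; A -> B | j | BA | Hf; B -> fj; H -> j | HB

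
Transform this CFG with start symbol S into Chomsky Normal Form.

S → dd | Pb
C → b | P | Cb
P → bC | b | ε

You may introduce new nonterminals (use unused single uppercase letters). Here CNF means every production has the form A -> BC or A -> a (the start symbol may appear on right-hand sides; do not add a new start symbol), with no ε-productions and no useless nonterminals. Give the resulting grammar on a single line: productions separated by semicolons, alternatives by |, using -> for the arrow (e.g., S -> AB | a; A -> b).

Nullable: {C, P}; after ε-elimination: S -> b | Pb | dd; C -> P | b | Cb; P -> b | bC.
After unit-elimination: S -> b | Pb | dd; C -> b | Cb | bC; P -> b | bC.
TERM: introduce A -> b, B -> d and substitute in every rule of length ≥2.

S -> b | BB | PA; A -> b; B -> d; C -> b | AC | CA; P -> b | AC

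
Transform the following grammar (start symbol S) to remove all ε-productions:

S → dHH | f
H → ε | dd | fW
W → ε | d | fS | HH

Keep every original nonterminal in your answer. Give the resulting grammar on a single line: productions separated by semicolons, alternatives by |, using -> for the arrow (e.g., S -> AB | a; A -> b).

Nullable set: {H, W}.
S -> dHH: H, H nullable, giving d | dH | dHH.
Drop H -> ε.
H -> fW: W nullable, giving f | fW.
Drop W -> ε.
W -> HH: H, H nullable, giving H | HH.
Unchanged (no nullable symbols): S -> f; H -> dd; W -> d; W -> fS.

S -> d | f | dH | dHH; H -> f | dd | fW; W -> H | d | HH | fS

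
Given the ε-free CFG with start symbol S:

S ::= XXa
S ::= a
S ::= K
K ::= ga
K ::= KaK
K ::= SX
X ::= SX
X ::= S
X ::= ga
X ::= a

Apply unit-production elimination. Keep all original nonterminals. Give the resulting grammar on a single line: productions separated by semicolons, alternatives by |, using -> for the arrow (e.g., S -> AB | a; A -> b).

Unit productions: S->K, X->S.
Unit pairs (A ⇒* B via units): (S,K), (X,K), (X,S).
S: inherits non-unit rules of {K, S} → KaK | SX | XXa | a | ga.
K: inherits non-unit rules of {K} → KaK | SX | ga.
X: inherits non-unit rules of {K, S, X} → KaK | SX | XXa | a | ga.

S -> a | SX | ga | KaK | XXa; K -> SX | ga | KaK; X -> a | SX | ga | KaK | XXa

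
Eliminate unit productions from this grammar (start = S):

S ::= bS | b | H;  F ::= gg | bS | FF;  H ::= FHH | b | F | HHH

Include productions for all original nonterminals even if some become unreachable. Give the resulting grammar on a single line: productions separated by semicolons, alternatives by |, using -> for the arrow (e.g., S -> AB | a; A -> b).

S -> b | FF | bS | gg | FHH | HHH; F -> FF | bS | gg; H -> b | FF | bS | gg | FHH | HHH

Unit productions: H->F, S->H.
Unit pairs (A ⇒* B via units): (H,F), (S,F), (S,H).
S: inherits non-unit rules of {F, H, S} → FF | FHH | HHH | b | bS | gg.
F: inherits non-unit rules of {F} → FF | bS | gg.
H: inherits non-unit rules of {F, H} → FF | FHH | HHH | b | bS | gg.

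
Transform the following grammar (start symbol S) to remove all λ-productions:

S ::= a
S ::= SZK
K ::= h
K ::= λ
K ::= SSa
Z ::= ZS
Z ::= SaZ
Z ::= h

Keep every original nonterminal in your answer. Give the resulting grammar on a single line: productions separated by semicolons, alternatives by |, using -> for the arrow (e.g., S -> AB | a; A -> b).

Nullable set: {K}.
S -> SZK: K nullable, giving SZ | SZK.
Drop K -> λ.
Unchanged (no nullable symbols): S -> a; K -> SSa; K -> h; Z -> SaZ; Z -> ZS; Z -> h.

S -> a | SZ | SZK; K -> h | SSa; Z -> h | ZS | SaZ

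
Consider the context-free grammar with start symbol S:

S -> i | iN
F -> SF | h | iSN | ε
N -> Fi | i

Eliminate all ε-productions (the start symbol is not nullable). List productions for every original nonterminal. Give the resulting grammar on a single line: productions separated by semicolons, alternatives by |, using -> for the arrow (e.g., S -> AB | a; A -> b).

Nullable set: {F}.
Drop F -> ε.
F -> SF: F nullable, giving S | SF.
N -> Fi: F nullable, giving Fi | i.
Unchanged (no nullable symbols): S -> i; S -> iN; F -> h; F -> iSN; N -> i.

S -> i | iN; F -> S | h | SF | iSN; N -> i | Fi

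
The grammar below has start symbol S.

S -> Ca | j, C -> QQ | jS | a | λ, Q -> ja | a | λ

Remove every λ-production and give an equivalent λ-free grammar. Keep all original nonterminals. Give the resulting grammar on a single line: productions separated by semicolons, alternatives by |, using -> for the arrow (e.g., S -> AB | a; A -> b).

Nullable set: {C, Q}.
S -> Ca: C nullable, giving Ca | a.
Drop C -> λ.
C -> QQ: Q, Q nullable, giving Q | QQ.
Drop Q -> λ.
Unchanged (no nullable symbols): S -> j; C -> a; C -> jS; Q -> a; Q -> ja.

S -> a | j | Ca; C -> Q | a | QQ | jS; Q -> a | ja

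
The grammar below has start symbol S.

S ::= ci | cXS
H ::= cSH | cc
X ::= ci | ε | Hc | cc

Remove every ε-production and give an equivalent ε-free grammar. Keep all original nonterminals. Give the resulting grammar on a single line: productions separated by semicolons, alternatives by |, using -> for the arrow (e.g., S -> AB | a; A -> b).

Nullable set: {X}.
S -> cXS: X nullable, giving cS | cXS.
Drop X -> ε.
Unchanged (no nullable symbols): S -> ci; H -> cSH; H -> cc; X -> Hc; X -> cc; X -> ci.

S -> cS | ci | cXS; H -> cc | cSH; X -> Hc | cc | ci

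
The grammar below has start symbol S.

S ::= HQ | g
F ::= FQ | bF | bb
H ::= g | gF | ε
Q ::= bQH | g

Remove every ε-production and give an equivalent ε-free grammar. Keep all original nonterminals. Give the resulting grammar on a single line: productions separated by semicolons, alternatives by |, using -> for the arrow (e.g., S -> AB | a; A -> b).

S -> Q | g | HQ; F -> FQ | bF | bb; H -> g | gF; Q -> g | bQ | bQH

Nullable set: {H}.
S -> HQ: H nullable, giving HQ | Q.
Drop H -> ε.
Q -> bQH: H nullable, giving bQ | bQH.
Unchanged (no nullable symbols): S -> g; F -> FQ; F -> bF; F -> bb; H -> g; H -> gF; Q -> g.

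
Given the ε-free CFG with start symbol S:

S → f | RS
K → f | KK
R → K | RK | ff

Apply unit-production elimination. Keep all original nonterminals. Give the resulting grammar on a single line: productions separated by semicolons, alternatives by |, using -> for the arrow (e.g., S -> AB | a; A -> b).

S -> f | RS; K -> f | KK; R -> f | KK | RK | ff

Unit productions: R->K.
Unit pairs (A ⇒* B via units): (R,K).
S: inherits non-unit rules of {S} → RS | f.
K: inherits non-unit rules of {K} → KK | f.
R: inherits non-unit rules of {K, R} → KK | RK | f | ff.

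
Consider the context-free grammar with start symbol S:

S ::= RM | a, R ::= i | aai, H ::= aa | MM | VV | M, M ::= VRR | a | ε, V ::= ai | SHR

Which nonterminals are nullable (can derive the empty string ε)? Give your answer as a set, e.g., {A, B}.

{H, M}

Directly nullable (have an ε-rule): {M}.
H is nullable via H -> M (every symbol on the right is already known nullable).
Not nullable: R, S, V — each has a terminal in every rule's right-hand side or depends on a non-nullable symbol.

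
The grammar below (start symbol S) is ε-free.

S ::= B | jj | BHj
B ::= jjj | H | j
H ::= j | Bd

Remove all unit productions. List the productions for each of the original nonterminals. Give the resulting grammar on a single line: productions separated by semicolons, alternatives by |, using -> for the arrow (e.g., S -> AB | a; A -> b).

Unit productions: B->H, S->B.
Unit pairs (A ⇒* B via units): (B,H), (S,B), (S,H).
S: inherits non-unit rules of {B, H, S} → BHj | Bd | j | jj | jjj.
B: inherits non-unit rules of {B, H} → Bd | j | jjj.
H: inherits non-unit rules of {H} → Bd | j.

S -> j | Bd | jj | BHj | jjj; B -> j | Bd | jjj; H -> j | Bd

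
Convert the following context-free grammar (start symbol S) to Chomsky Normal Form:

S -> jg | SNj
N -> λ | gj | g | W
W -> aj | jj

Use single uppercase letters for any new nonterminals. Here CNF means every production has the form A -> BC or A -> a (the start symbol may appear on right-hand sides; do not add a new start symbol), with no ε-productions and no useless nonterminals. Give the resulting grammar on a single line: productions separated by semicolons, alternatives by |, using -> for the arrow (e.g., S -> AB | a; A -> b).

S -> BC | SB | SD; A -> a; B -> j; C -> g; D -> NB; N -> g | AB | BB | CB

Nullable: {N}; after ε-elimination: S -> Sj | jg | SNj; N -> W | g | gj; W -> aj | jj.
After unit-elimination: S -> Sj | jg | SNj; N -> g | aj | gj | jj; W -> aj | jj.
TERM: introduce A -> a, C -> g, B -> j and substitute in every rule of length ≥2.
BIN: S -> SNB becomes S -> SD, D -> NB.
Drop unreachable/unproductive: W.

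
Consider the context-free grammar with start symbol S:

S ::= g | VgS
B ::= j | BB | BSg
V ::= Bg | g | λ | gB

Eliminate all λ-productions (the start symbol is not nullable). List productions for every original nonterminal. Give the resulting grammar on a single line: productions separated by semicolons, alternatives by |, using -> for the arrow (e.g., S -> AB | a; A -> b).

S -> g | gS | VgS; B -> j | BB | BSg; V -> g | Bg | gB

Nullable set: {V}.
S -> VgS: V nullable, giving VgS | gS.
Drop V -> λ.
Unchanged (no nullable symbols): S -> g; B -> BB; B -> BSg; B -> j; V -> Bg; V -> g; V -> gB.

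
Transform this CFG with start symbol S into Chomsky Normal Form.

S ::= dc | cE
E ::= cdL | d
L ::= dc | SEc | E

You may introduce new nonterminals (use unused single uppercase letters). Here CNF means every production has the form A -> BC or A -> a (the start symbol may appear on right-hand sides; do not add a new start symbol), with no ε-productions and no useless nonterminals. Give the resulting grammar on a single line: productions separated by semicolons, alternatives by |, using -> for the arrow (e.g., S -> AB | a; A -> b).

No ε-productions.
After unit-elimination: S -> cE | dc; E -> d | cdL; L -> d | dc | SEc | cdL.
TERM: introduce A -> c, B -> d and substitute in every rule of length ≥2.
BIN: E -> ABL becomes E -> AC, C -> BL; L -> ABL becomes L -> AD, D -> BL; L -> SEA becomes L -> SF, F -> EA.

S -> AE | BA; A -> c; B -> d; C -> BL; D -> BL; E -> d | AC; F -> EA; L -> d | AD | BA | SF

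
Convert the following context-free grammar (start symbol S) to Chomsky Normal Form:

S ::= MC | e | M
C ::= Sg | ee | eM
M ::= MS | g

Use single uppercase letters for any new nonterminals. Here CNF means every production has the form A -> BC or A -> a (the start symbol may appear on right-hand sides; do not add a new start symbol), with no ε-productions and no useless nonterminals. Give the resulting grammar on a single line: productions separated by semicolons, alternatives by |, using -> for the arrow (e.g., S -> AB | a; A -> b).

S -> e | g | MC | MS; A -> g; B -> e; C -> BB | BM | SA; M -> g | MS

No ε-productions.
After unit-elimination: S -> e | g | MC | MS; C -> Sg | eM | ee; M -> g | MS.
TERM: introduce B -> e, A -> g and substitute in every rule of length ≥2.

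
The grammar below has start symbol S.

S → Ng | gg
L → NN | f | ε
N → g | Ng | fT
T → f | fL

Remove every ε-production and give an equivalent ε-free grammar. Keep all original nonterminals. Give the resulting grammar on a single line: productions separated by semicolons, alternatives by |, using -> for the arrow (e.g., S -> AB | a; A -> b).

S -> Ng | gg; L -> f | NN; N -> g | Ng | fT; T -> f | fL

Nullable set: {L}.
Drop L -> ε.
T -> fL: L nullable, giving f | fL.
Unchanged (no nullable symbols): S -> Ng; S -> gg; L -> NN; L -> f; N -> Ng; N -> fT; N -> g; T -> f.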